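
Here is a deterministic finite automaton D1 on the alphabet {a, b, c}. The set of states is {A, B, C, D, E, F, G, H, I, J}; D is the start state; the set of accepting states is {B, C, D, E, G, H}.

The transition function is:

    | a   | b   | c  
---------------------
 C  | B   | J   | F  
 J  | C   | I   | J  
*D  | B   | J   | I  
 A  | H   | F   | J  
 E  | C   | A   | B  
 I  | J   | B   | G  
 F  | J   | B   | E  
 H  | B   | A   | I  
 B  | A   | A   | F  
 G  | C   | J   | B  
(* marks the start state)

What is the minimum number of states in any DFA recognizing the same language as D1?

5

All states are reachable from the start state.
Start with accepting vs non-accepting: {B,C,D,E,G,H} | {A,F,I,J}.
Refine {B,C,D,E,G,H} on symbol a: members go to different blocks, giving {C,D,E,G,H} and {B}.
Refine {C,D,E,G,H} on symbol a: members go to different blocks, giving {C,D,H} and {E,G}.
On input a, block {A,F,I,J} splits into {A,J} and {F,I}.
No further refinement is possible. Final partition (5 blocks): {C,D,H} | {A,J} | {B} | {E,G} | {F,I}.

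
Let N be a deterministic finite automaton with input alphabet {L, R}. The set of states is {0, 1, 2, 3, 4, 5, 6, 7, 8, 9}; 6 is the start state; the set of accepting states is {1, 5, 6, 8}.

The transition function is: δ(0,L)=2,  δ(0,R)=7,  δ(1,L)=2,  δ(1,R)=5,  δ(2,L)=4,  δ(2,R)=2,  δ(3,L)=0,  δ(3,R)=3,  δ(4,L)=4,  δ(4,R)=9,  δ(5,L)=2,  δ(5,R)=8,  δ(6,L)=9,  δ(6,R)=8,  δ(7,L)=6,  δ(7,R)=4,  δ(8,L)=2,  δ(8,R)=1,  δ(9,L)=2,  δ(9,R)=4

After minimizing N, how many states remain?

2

Reachable states from the start: {1,2,4,5,6,8,9}. Unreachable: {0,3,7} — drop them.
P0 = {1,5,6,8} | {2,4,9}.
No further refinement is possible. Final partition (2 blocks): {1,5,6,8} | {2,4,9}.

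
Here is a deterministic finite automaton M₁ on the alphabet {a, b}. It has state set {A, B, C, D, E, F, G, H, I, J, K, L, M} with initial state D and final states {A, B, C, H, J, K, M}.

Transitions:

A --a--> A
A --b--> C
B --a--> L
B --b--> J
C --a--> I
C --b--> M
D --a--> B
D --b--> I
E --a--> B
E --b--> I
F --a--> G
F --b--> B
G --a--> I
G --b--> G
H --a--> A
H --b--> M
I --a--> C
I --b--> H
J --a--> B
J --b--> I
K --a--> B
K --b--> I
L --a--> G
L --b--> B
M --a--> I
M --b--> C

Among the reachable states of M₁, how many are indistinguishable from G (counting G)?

1

First remove the unreachable states {E,F,K}; 10 states remain.
P0 = {A,B,C,H,J,M} | {D,G,I,L}.
Refine {A,B,C,H,J,M} on symbol a: members go to different blocks, giving {A,H,J} and {B,C,M}.
On input a, block {A,H,J} splits into {A,H} and {J}.
Refine {D,G,I,L} on symbol a: members go to different blocks, giving {D,I} and {G,L}.
On input b, block {D,I} splits into {D} and {I}.
On input a, block {B,C,M} splits into {C,M} and {B}.
Refine {G,L} on symbol a: members go to different blocks, giving {G} and {L}.
The partition is now stable with 8 blocks: {A,H} | {D} | {C,M} | {J} | {G} | {I} | {B} | {L}.
State G belongs to the block {G}, which has 1 states.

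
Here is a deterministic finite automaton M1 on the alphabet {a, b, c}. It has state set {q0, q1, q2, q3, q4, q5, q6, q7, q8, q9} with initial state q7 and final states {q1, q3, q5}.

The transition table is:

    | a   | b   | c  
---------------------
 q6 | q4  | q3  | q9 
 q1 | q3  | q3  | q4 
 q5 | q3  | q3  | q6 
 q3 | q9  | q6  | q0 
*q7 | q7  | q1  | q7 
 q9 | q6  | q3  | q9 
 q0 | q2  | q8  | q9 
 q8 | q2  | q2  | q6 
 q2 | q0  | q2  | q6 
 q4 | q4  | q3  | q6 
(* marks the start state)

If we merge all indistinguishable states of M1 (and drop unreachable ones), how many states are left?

5

Reachable states from the start: {q0,q1,q2,q3,q4,q6,q7,q8,q9}. Unreachable: {q5} — drop them.
P0 = {q1,q3} | {q0,q2,q4,q6,q7,q8,q9}.
On input a, block {q1,q3} splits into {q1} and {q3}.
On input b, block {q0,q2,q4,q6,q7,q8,q9} splits into {q0,q2,q8} and {q4,q6,q9} and {q7}.
Stable partition: {q1} | {q0,q2,q8} | {q3} | {q4,q6,q9} | {q7} — 5 equivalence classes.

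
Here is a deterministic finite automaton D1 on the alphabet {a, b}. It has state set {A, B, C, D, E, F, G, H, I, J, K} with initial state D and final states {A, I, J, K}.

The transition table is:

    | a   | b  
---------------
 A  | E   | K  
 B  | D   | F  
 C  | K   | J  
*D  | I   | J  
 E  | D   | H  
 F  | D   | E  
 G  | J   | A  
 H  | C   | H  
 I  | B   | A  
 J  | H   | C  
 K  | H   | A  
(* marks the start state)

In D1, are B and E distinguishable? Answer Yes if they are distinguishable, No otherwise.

States {G} cannot be reached from the start state, so discard them.
Start with accepting vs non-accepting: {A,I,J,K} | {B,C,D,E,F,H}.
On input b, block {A,I,J,K} splits into {A,I,K} and {J}.
On input a, block {B,C,D,E,F,H} splits into {B,E,F,H} and {C,D}.
Stable partition: {A,I,K} | {B,E,F,H} | {J} | {C,D} — 4 equivalence classes.
B and E lie in the same block of the stable partition, so they are equivalent — no string distinguishes them.

No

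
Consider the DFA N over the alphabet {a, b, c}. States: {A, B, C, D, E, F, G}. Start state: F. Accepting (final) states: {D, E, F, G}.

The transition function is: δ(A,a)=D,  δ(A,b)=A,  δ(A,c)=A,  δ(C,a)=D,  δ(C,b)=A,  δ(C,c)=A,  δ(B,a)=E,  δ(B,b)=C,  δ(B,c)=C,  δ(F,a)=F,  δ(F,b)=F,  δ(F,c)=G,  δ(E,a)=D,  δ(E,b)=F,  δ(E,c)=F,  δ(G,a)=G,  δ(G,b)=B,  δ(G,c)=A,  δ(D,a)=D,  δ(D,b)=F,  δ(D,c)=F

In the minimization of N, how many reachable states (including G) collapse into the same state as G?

1

Every state is reachable, so we keep all 7.
Start with accepting vs non-accepting: {D,E,F,G} | {A,B,C}.
On input b, block {D,E,F,G} splits into {D,E,F} and {G}.
Split {D,E,F} by δ(·,c) → {D,E} and {F}.
Stable partition: {D,E} | {A,B,C} | {G} | {F} — 4 equivalence classes.
State G belongs to the block {G}, which has 1 states.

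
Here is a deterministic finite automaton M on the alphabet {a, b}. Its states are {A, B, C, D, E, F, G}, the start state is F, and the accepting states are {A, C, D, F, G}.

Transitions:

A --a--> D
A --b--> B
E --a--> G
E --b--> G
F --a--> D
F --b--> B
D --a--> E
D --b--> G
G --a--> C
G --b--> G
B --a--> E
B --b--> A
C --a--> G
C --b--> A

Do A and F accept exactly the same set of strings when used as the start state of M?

Yes

Every state is reachable, so we keep all 7.
P0 = {A,C,D,F,G} | {B,E}.
Split {A,C,D,F,G} by δ(·,a) → {A,C,F,G} and {D}.
On input a, block {A,C,F,G} splits into {A,F} and {C,G}.
Refine {B,E} on symbol a: members go to different blocks, giving {B} and {E}.
On input b, block {C,G} splits into {C} and {G}.
Stable partition: {A,F} | {B} | {D} | {C} | {E} | {G} — 6 equivalence classes.
A and F lie in the same block of the stable partition, so they are equivalent — no string distinguishes them.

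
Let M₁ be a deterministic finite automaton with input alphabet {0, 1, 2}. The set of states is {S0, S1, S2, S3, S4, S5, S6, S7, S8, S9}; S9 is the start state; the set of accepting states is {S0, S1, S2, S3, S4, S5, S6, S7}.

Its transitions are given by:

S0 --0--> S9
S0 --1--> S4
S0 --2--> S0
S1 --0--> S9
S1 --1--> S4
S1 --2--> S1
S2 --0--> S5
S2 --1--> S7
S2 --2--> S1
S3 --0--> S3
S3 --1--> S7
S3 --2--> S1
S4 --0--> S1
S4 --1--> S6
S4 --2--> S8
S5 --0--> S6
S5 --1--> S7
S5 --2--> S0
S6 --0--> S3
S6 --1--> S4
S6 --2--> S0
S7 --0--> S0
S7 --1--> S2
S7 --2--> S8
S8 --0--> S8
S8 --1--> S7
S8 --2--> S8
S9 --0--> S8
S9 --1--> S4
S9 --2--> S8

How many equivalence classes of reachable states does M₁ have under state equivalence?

4

All states are reachable from the start state.
Start with accepting vs non-accepting: {S0,S1,S2,S3,S4,S5,S6,S7} | {S8,S9}.
Refine {S0,S1,S2,S3,S4,S5,S6,S7} on symbol 0: members go to different blocks, giving {S2,S3,S4,S5,S6,S7} and {S0,S1}.
Split {S2,S3,S4,S5,S6,S7} by δ(·,0) → {S2,S3,S5,S6} and {S4,S7}.
No further refinement is possible. Final partition (4 blocks): {S2,S3,S5,S6} | {S8,S9} | {S0,S1} | {S4,S7}.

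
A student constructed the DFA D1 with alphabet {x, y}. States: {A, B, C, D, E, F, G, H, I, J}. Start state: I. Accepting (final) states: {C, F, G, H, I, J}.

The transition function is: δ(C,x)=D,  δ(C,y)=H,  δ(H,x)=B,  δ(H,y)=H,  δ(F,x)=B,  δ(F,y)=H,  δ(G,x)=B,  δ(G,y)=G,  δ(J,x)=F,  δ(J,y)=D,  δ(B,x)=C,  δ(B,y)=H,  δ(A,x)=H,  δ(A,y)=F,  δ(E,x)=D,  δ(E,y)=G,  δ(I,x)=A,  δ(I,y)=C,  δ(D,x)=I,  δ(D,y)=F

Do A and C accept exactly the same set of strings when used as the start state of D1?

No

States {E,G,J} cannot be reached from the start state, so discard them.
Initial partition by acceptance: {C,F,H,I} | {A,B,D}.
No further refinement is possible. Final partition (2 blocks): {C,F,H,I} | {A,B,D}.
A and C end up in different blocks, so they are distinguishable. For instance, the string 'ε' is accepted from only C.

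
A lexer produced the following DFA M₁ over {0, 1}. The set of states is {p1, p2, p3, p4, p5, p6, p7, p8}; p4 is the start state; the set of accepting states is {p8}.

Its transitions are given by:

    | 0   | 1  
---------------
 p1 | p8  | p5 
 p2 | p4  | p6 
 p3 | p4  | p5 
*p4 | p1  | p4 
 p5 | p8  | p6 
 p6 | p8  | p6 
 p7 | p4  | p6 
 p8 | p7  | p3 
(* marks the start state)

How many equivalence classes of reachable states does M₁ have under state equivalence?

4

First remove the unreachable states {p2}; 7 states remain.
Initial partition by acceptance: {p8} | {p1,p3,p4,p5,p6,p7}.
Refine {p1,p3,p4,p5,p6,p7} on symbol 0: members go to different blocks, giving {p1,p5,p6} and {p3,p4,p7}.
Split {p3,p4,p7} by δ(·,0) → {p3,p7} and {p4}.
Stable partition: {p8} | {p1,p5,p6} | {p3,p7} | {p4} — 4 equivalence classes.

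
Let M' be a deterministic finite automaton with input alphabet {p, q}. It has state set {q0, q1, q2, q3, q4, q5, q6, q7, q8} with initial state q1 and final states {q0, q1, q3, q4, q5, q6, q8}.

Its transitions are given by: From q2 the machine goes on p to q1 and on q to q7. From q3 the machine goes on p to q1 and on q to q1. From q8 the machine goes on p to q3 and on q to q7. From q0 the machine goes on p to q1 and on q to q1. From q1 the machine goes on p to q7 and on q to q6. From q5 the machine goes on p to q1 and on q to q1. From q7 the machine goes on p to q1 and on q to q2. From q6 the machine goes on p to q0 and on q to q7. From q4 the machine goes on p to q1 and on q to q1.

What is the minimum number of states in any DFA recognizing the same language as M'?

First remove the unreachable states {q3,q4,q5,q8}; 5 states remain.
Start with accepting vs non-accepting: {q0,q1,q6} | {q2,q7}.
Split {q0,q1,q6} by δ(·,p) → {q0,q6} and {q1}.
Refine {q0,q6} on symbol p: members go to different blocks, giving {q0} and {q6}.
Stable partition: {q0} | {q2,q7} | {q1} | {q6} — 4 equivalence classes.

4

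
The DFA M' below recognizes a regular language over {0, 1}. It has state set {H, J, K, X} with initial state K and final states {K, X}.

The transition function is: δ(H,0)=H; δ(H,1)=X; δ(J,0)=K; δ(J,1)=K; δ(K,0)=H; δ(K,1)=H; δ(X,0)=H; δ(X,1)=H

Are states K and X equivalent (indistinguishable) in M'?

Yes

First remove the unreachable states {J}; 3 states remain.
Start with accepting vs non-accepting: {K,X} | {H}.
Stable partition: {K,X} | {H} — 2 equivalence classes.
K and X lie in the same block of the stable partition, so they are equivalent — no string distinguishes them.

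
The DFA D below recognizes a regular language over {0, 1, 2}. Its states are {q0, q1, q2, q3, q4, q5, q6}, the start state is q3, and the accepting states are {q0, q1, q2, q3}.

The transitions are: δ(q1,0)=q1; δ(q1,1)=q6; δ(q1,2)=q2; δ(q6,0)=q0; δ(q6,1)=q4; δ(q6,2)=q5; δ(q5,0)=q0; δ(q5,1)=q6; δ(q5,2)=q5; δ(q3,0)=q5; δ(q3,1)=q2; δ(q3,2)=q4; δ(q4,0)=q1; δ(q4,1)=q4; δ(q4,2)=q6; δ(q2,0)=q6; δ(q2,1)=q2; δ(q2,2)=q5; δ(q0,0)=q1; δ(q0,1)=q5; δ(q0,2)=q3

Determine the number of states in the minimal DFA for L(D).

Initial partition by acceptance: {q0,q1,q2,q3} | {q4,q5,q6}.
Refine {q0,q1,q2,q3} on symbol 0: members go to different blocks, giving {q0,q1} and {q2,q3}.
Stable partition: {q0,q1} | {q4,q5,q6} | {q2,q3} — 3 equivalence classes.

3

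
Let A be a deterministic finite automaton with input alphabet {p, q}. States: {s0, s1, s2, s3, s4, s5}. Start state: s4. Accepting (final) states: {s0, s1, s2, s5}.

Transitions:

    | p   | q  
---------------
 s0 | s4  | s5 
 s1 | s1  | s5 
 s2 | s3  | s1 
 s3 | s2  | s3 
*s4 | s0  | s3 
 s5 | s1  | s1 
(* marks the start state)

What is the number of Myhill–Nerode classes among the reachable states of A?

3

Every state is reachable, so we keep all 6.
P0 = {s0,s1,s2,s5} | {s3,s4}.
Refine {s0,s1,s2,s5} on symbol p: members go to different blocks, giving {s0,s2} and {s1,s5}.
No further refinement is possible. Final partition (3 blocks): {s0,s2} | {s3,s4} | {s1,s5}.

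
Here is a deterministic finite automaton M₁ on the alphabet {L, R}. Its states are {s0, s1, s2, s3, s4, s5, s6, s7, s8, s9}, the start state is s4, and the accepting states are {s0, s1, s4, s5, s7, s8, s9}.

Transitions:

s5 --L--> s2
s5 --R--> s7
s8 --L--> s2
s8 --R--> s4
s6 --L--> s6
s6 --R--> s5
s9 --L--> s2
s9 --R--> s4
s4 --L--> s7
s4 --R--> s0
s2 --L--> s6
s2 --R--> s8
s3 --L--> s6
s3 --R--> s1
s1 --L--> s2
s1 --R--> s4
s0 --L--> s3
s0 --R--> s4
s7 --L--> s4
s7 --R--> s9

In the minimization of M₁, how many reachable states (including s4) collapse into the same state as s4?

All states are reachable from the start state.
P0 = {s0,s1,s4,s5,s7,s8,s9} | {s2,s3,s6}.
Refine {s0,s1,s4,s5,s7,s8,s9} on symbol L: members go to different blocks, giving {s0,s1,s5,s8,s9} and {s4,s7}.
No further refinement is possible. Final partition (3 blocks): {s0,s1,s5,s8,s9} | {s2,s3,s6} | {s4,s7}.
The equivalence class containing s4 is {s4,s7}, of size 2.

2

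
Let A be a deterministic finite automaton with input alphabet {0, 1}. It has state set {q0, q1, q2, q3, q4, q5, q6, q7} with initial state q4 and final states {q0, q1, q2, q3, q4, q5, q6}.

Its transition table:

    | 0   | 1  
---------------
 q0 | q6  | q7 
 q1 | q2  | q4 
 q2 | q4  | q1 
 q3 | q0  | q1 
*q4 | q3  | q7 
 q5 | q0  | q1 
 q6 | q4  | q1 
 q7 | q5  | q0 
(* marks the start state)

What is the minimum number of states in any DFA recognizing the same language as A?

Every state is reachable, so we keep all 8.
P0 = {q0,q1,q2,q3,q4,q5,q6} | {q7}.
On input 1, block {q0,q1,q2,q3,q4,q5,q6} splits into {q1,q2,q3,q5,q6} and {q0,q4}.
Split {q1,q2,q3,q5,q6} by δ(·,0) → {q2,q3,q5,q6} and {q1}.
The partition is now stable with 4 blocks: {q2,q3,q5,q6} | {q7} | {q0,q4} | {q1}.

4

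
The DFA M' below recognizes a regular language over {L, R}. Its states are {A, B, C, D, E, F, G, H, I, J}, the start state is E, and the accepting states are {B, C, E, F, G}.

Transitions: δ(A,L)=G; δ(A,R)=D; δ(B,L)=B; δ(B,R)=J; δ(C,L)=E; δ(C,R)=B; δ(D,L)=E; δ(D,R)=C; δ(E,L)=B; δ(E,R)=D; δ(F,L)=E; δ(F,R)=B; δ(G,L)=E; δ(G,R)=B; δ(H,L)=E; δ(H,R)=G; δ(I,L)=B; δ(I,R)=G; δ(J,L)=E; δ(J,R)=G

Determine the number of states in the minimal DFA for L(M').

3

Reachable states from the start: {B,C,D,E,G,J}. Unreachable: {A,F,H,I} — drop them.
Start with accepting vs non-accepting: {B,C,E,G} | {D,J}.
Refine {B,C,E,G} on symbol R: members go to different blocks, giving {B,E} and {C,G}.
Stable partition: {B,E} | {D,J} | {C,G} — 3 equivalence classes.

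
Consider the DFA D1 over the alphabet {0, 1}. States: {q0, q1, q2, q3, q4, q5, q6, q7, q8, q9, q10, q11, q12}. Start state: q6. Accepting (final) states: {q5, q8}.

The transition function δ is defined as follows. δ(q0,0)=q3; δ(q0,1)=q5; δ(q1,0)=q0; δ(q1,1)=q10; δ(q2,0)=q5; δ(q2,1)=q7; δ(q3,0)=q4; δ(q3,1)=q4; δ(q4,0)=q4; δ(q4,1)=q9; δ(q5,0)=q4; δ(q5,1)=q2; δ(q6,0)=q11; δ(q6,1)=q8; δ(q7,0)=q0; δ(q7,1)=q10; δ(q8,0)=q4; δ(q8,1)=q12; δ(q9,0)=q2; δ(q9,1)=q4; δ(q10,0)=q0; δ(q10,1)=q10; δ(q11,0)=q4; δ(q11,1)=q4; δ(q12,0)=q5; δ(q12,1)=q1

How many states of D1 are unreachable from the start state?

0

A breadth-first search from the start state visits every state.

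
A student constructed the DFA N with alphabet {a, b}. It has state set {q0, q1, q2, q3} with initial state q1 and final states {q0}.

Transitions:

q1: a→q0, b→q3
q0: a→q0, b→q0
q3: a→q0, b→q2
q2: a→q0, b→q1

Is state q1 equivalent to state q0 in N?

All states are reachable from the start state.
Initial partition by acceptance: {q0} | {q1,q2,q3}.
Stable partition: {q0} | {q1,q2,q3} — 2 equivalence classes.
q1 and q0 end up in different blocks, so they are distinguishable. For instance, the string 'ε' is accepted from only q0.

No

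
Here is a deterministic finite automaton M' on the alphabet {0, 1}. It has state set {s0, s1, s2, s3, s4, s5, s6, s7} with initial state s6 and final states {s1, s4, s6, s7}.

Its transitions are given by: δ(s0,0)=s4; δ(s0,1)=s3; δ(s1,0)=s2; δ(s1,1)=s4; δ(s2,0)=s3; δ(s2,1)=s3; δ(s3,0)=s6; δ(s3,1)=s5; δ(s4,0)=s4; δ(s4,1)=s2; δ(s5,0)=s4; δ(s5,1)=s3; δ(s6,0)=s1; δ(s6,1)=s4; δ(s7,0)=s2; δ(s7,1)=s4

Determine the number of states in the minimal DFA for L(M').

States {s0,s7} cannot be reached from the start state, so discard them.
Initial partition by acceptance: {s1,s4,s6} | {s2,s3,s5}.
Refine {s1,s4,s6} on symbol 0: members go to different blocks, giving {s4,s6} and {s1}.
On input 0, block {s4,s6} splits into {s4} and {s6}.
Split {s2,s3,s5} by δ(·,0) → {s2} and {s3} and {s5}.
The partition is now stable with 6 blocks: {s4} | {s2} | {s1} | {s6} | {s3} | {s5}.

6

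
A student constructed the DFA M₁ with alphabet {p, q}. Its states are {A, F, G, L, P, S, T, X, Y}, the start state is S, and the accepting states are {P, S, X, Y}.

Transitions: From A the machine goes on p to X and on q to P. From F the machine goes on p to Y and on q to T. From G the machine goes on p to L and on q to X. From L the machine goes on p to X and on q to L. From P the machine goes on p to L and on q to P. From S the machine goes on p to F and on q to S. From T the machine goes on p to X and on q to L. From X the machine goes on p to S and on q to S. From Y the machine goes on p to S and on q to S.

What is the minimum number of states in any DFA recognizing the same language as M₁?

Reachable states from the start: {F,L,S,T,X,Y}. Unreachable: {A,G,P} — drop them.
P0 = {S,X,Y} | {F,L,T}.
On input p, block {S,X,Y} splits into {X,Y} and {S}.
The partition is now stable with 3 blocks: {X,Y} | {F,L,T} | {S}.

3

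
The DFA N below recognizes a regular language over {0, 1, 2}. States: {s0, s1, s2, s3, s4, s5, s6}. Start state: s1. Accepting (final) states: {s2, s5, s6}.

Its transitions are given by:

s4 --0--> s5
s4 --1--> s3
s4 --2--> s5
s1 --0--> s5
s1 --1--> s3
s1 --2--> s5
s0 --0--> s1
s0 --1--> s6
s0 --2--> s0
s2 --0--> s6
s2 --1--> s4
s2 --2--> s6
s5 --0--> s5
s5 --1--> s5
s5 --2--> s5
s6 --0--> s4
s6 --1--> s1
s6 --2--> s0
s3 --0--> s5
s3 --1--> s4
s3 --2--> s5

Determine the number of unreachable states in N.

Starting at s1 and following transitions, the reachable set is {s1, s3, s4, s5}. That leaves s0, s2, s6 unreachable — 3 in total.

3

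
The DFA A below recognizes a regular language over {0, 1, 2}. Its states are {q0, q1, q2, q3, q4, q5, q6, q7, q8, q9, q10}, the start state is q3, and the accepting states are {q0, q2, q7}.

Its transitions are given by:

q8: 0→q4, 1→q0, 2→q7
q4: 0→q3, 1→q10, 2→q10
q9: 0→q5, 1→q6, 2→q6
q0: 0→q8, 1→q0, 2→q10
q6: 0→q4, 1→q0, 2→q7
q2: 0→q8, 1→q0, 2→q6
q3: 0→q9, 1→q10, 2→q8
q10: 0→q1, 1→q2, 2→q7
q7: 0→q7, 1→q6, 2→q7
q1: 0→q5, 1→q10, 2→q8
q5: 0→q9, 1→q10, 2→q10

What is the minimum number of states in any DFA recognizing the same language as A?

4

Every state is reachable, so we keep all 11.
Start with accepting vs non-accepting: {q0,q2,q7} | {q1,q3,q4,q5,q6,q8,q9,q10}.
Split {q0,q2,q7} by δ(·,0) → {q0,q2} and {q7}.
Split {q1,q3,q4,q5,q6,q8,q9,q10} by δ(·,1) → {q1,q3,q4,q5,q9} and {q6,q8,q10}.
The partition is now stable with 4 blocks: {q0,q2} | {q1,q3,q4,q5,q9} | {q7} | {q6,q8,q10}.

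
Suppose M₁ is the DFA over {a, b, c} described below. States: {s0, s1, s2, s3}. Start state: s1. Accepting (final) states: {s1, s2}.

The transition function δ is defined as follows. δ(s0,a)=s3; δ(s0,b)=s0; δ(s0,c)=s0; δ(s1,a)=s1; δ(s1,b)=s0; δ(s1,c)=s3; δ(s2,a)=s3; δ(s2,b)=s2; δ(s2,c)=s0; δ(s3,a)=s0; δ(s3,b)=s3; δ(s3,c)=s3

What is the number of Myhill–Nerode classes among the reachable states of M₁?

2

States {s2} cannot be reached from the start state, so discard them.
Start with accepting vs non-accepting: {s1} | {s0,s3}.
Stable partition: {s1} | {s0,s3} — 2 equivalence classes.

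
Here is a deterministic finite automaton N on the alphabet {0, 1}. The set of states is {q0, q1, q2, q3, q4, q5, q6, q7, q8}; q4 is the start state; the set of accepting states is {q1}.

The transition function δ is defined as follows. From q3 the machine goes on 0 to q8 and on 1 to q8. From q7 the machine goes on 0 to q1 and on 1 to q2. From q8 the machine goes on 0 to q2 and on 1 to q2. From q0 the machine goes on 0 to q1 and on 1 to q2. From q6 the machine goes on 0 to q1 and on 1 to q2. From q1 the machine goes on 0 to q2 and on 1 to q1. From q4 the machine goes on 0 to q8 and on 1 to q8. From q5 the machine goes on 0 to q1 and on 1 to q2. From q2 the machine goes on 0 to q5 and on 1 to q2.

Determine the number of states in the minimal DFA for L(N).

5

First remove the unreachable states {q0,q3,q6,q7}; 5 states remain.
P0 = {q1} | {q2,q4,q5,q8}.
On input 0, block {q2,q4,q5,q8} splits into {q2,q4,q8} and {q5}.
On input 0, block {q2,q4,q8} splits into {q4,q8} and {q2}.
Refine {q4,q8} on symbol 0: members go to different blocks, giving {q4} and {q8}.
Stable partition: {q1} | {q4} | {q5} | {q2} | {q8} — 5 equivalence classes.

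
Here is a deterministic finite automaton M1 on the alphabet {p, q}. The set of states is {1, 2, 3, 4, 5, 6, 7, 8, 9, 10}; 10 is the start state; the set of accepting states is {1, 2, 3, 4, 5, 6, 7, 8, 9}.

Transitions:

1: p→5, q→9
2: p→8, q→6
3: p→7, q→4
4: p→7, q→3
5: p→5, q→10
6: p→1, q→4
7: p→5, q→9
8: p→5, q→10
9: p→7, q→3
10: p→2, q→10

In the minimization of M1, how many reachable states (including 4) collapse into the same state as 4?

4

Start with accepting vs non-accepting: {1,2,3,4,5,6,7,8,9} | {10}.
Refine {1,2,3,4,5,6,7,8,9} on symbol q: members go to different blocks, giving {1,2,3,4,6,7,9} and {5,8}.
On input p, block {1,2,3,4,6,7,9} splits into {3,4,6,9} and {1,2,7}.
Stable partition: {3,4,6,9} | {10} | {5,8} | {1,2,7} — 4 equivalence classes.
The equivalence class containing 4 is {3,4,6,9}, of size 4.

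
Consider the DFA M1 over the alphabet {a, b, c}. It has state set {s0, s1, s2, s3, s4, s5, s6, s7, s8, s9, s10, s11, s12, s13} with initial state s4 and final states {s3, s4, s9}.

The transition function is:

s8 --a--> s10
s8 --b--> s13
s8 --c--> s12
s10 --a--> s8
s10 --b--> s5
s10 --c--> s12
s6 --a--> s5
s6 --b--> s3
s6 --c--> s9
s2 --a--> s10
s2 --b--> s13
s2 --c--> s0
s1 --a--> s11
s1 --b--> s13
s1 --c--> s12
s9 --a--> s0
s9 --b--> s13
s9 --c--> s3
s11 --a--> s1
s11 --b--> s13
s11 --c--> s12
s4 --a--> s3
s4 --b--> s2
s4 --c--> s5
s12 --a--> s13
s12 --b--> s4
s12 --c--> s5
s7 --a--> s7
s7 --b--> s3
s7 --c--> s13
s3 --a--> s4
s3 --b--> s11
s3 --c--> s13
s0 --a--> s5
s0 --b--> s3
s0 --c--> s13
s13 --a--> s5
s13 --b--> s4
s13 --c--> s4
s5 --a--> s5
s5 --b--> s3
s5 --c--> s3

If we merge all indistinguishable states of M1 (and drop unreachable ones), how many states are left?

4

States {s6,s7,s9} cannot be reached from the start state, so discard them.
Start with accepting vs non-accepting: {s3,s4} | {s0,s1,s2,s5,s8,s10,s11,s12,s13}.
Split {s0,s1,s2,s5,s8,s10,s11,s12,s13} by δ(·,b) → {s1,s2,s8,s10,s11} and {s0,s5,s12,s13}.
On input c, block {s0,s5,s12,s13} splits into {s0,s12} and {s5,s13}.
No further refinement is possible. Final partition (4 blocks): {s3,s4} | {s1,s2,s8,s10,s11} | {s0,s12} | {s5,s13}.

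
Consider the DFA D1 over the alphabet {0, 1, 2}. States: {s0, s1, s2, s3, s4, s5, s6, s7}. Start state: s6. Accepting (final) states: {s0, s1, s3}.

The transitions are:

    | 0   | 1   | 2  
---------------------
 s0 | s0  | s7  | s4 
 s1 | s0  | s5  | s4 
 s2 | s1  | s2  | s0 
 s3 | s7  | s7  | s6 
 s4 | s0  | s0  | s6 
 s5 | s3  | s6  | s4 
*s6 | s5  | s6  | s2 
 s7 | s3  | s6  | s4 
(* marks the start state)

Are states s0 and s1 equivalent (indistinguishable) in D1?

Yes

All states are reachable from the start state.
P0 = {s0,s1,s3} | {s2,s4,s5,s6,s7}.
On input 0, block {s0,s1,s3} splits into {s0,s1} and {s3}.
Split {s2,s4,s5,s6,s7} by δ(·,0) → {s2,s4} and {s5,s7} and {s6}.
Split {s2,s4} by δ(·,1) → {s2} and {s4}.
Stable partition: {s0,s1} | {s2} | {s3} | {s5,s7} | {s6} | {s4} — 6 equivalence classes.
s0 and s1 lie in the same block of the stable partition, so they are equivalent — no string distinguishes them.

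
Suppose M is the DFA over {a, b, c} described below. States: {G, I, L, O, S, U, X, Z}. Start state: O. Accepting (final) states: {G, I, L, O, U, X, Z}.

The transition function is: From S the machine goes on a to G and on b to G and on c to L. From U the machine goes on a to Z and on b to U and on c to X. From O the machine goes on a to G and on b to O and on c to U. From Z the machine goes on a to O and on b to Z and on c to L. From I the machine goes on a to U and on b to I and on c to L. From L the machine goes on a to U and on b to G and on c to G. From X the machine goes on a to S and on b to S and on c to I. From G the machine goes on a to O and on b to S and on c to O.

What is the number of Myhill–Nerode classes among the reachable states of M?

Initial partition by acceptance: {G,I,L,O,U,X,Z} | {S}.
Split {G,I,L,O,U,X,Z} by δ(·,a) → {G,I,L,O,U,Z} and {X}.
On input b, block {G,I,L,O,U,Z} splits into {I,L,O,U,Z} and {G}.
Split {I,L,O,U,Z} by δ(·,a) → {I,L,U,Z} and {O}.
On input a, block {I,L,U,Z} splits into {I,L,U} and {Z}.
Split {I,L,U} by δ(·,a) → {I,L} and {U}.
Split {I,L} by δ(·,b) → {L} and {I}.
The partition is now stable with 8 blocks: {L} | {S} | {X} | {G} | {O} | {Z} | {U} | {I}.

8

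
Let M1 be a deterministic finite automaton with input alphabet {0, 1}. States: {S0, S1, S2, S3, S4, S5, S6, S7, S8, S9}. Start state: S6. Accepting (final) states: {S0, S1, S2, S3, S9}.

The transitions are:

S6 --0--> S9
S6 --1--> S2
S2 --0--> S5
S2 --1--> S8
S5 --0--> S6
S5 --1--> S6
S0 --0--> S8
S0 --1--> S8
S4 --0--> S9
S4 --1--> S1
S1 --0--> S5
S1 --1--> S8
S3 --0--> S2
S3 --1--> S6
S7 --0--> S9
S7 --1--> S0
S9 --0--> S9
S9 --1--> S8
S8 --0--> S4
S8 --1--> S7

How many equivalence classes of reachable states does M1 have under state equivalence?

First remove the unreachable states {S3}; 9 states remain.
Start with accepting vs non-accepting: {S0,S1,S2,S9} | {S4,S5,S6,S7,S8}.
Split {S0,S1,S2,S9} by δ(·,0) → {S0,S1,S2} and {S9}.
On input 0, block {S4,S5,S6,S7,S8} splits into {S4,S6,S7} and {S5,S8}.
No further refinement is possible. Final partition (4 blocks): {S0,S1,S2} | {S4,S6,S7} | {S9} | {S5,S8}.

4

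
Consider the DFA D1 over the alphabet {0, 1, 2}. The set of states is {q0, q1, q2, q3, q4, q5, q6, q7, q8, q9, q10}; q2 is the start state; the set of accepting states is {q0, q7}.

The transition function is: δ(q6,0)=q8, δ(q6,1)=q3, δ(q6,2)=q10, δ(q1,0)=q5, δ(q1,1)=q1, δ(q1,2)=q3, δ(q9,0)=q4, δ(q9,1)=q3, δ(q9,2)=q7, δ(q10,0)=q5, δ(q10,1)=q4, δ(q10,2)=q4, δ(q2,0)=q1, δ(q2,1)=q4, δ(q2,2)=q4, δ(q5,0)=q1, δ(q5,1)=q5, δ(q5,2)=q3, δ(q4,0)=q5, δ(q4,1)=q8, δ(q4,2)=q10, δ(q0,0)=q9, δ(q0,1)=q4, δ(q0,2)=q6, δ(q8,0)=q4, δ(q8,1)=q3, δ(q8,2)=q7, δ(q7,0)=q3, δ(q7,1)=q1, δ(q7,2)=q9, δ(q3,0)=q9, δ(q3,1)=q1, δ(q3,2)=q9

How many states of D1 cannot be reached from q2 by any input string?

BFS from q2 reaches {q1, q2, q3, q4, q5, q7, q8, q9, q10}; the 2 state(s) q0, q6 are never visited.

2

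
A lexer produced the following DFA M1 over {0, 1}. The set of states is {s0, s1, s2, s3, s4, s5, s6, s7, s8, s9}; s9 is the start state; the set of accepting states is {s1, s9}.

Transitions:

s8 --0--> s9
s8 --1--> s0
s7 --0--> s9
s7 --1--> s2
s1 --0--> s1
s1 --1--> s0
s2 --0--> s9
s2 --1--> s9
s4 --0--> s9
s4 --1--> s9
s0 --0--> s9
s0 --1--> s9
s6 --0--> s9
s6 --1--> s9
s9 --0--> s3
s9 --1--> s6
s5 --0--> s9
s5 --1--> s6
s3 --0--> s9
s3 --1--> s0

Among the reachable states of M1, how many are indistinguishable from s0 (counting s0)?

2

Reachable states from the start: {s0,s3,s6,s9}. Unreachable: {s1,s2,s4,s5,s7,s8} — drop them.
P0 = {s9} | {s0,s3,s6}.
On input 1, block {s0,s3,s6} splits into {s0,s6} and {s3}.
No further refinement is possible. Final partition (3 blocks): {s9} | {s0,s6} | {s3}.
State s0 belongs to the block {s0,s6}, which has 2 states.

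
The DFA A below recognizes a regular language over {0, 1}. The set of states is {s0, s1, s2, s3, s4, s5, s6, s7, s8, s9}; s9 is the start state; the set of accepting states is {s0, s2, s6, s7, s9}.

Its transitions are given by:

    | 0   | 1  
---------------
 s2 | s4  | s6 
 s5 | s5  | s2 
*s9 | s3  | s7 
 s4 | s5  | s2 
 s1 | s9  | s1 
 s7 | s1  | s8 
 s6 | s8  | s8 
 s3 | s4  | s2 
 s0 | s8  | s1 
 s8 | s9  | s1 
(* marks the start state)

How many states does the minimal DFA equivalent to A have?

First remove the unreachable states {s0}; 9 states remain.
Start with accepting vs non-accepting: {s2,s6,s7,s9} | {s1,s3,s4,s5,s8}.
Refine {s2,s6,s7,s9} on symbol 1: members go to different blocks, giving {s2,s9} and {s6,s7}.
On input 0, block {s1,s3,s4,s5,s8} splits into {s3,s4,s5} and {s1,s8}.
Stable partition: {s2,s9} | {s3,s4,s5} | {s6,s7} | {s1,s8} — 4 equivalence classes.

4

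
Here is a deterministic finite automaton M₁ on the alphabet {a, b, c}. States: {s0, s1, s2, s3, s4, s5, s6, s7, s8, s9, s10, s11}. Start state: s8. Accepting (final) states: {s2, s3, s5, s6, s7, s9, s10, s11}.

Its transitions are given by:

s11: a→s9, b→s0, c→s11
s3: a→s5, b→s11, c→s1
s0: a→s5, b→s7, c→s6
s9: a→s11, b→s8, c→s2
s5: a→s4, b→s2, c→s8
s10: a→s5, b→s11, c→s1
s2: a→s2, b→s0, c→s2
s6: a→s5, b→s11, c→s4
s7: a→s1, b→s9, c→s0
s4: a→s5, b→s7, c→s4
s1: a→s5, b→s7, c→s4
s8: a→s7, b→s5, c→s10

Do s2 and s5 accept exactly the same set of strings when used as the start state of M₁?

No

Reachable states from the start: {s0,s1,s2,s4,s5,s6,s7,s8,s9,s10,s11}. Unreachable: {s3} — drop them.
P0 = {s2,s5,s6,s7,s9,s10,s11} | {s0,s1,s4,s8}.
Refine {s2,s5,s6,s7,s9,s10,s11} on symbol a: members go to different blocks, giving {s2,s6,s9,s10,s11} and {s5,s7}.
Split {s2,s6,s9,s10,s11} by δ(·,a) → {s2,s9,s11} and {s6,s10}.
Split {s0,s1,s4,s8} by δ(·,c) → {s0,s8} and {s1,s4}.
The partition is now stable with 5 blocks: {s2,s9,s11} | {s0,s8} | {s5,s7} | {s6,s10} | {s1,s4}.
s2 and s5 end up in different blocks, so they are distinguishable. For instance, the string 'a' is accepted from only s2.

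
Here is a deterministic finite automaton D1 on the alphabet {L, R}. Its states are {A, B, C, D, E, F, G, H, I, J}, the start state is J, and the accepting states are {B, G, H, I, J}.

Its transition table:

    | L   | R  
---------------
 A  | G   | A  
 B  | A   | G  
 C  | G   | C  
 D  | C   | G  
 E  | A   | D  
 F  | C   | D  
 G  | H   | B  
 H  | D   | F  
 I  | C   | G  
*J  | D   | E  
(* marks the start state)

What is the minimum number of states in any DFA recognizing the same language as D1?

First remove the unreachable states {I}; 9 states remain.
Start with accepting vs non-accepting: {B,G,H,J} | {A,C,D,E,F}.
Split {B,G,H,J} by δ(·,L) → {B,H,J} and {G}.
Refine {B,H,J} on symbol R: members go to different blocks, giving {H,J} and {B}.
On input L, block {A,C,D,E,F} splits into {D,E,F} and {A,C}.
On input R, block {D,E,F} splits into {E,F} and {D}.
The partition is now stable with 6 blocks: {H,J} | {E,F} | {G} | {B} | {A,C} | {D}.

6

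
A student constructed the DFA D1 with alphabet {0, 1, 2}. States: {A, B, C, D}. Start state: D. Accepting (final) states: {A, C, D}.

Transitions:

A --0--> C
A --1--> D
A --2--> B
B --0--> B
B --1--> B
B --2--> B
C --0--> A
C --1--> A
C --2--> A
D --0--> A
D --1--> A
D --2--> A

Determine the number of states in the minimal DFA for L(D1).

3

Every state is reachable, so we keep all 4.
Start with accepting vs non-accepting: {A,C,D} | {B}.
Split {A,C,D} by δ(·,2) → {C,D} and {A}.
Stable partition: {C,D} | {B} | {A} — 3 equivalence classes.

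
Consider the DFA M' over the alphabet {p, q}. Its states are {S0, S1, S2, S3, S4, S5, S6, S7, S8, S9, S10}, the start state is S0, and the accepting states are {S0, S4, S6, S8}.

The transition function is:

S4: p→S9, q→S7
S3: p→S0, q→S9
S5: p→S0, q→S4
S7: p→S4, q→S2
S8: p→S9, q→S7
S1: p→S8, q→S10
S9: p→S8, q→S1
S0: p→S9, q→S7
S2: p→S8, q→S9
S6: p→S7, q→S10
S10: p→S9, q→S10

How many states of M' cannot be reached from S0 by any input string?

3

No path from S0 leads to S3, S5, S6; the other 8 states are all reachable.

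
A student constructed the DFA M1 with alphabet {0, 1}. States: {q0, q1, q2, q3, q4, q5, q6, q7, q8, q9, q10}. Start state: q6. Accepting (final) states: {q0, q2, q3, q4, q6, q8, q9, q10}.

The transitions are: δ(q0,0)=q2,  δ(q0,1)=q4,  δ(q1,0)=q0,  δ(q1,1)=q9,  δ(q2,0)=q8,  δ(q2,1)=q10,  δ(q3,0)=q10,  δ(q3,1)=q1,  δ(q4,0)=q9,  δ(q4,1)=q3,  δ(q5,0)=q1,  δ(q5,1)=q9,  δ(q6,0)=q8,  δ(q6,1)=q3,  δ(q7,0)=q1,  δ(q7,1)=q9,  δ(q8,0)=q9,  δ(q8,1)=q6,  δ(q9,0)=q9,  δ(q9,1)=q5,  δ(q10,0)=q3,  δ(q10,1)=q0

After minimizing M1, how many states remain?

10

Reachable states from the start: {q0,q1,q2,q3,q4,q5,q6,q8,q9,q10}. Unreachable: {q7} — drop them.
Start with accepting vs non-accepting: {q0,q2,q3,q4,q6,q8,q9,q10} | {q1,q5}.
Refine {q0,q2,q3,q4,q6,q8,q9,q10} on symbol 1: members go to different blocks, giving {q0,q2,q4,q6,q8,q10} and {q3,q9}.
Split {q0,q2,q4,q6,q8,q10} by δ(·,0) → {q0,q2,q6} and {q4,q8,q10}.
Refine {q0,q2,q6} on symbol 0: members go to different blocks, giving {q2,q6} and {q0}.
Refine {q2,q6} on symbol 1: members go to different blocks, giving {q2} and {q6}.
On input 0, block {q1,q5} splits into {q1} and {q5}.
Refine {q3,q9} on symbol 0: members go to different blocks, giving {q3} and {q9}.
Split {q4,q8,q10} by δ(·,0) → {q4,q8} and {q10}.
On input 1, block {q4,q8} splits into {q4} and {q8}.
The partition is now stable with 10 blocks: {q2} | {q1} | {q3} | {q4} | {q0} | {q6} | {q5} | {q9} | {q10} | {q8}.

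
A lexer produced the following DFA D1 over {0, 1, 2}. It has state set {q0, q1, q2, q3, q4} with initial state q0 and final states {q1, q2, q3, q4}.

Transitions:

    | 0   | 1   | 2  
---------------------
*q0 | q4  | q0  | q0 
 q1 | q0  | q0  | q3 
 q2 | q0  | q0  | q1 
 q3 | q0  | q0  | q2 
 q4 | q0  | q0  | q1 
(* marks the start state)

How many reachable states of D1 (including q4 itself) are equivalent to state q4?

Every state is reachable, so we keep all 5.
Initial partition by acceptance: {q1,q2,q3,q4} | {q0}.
The partition is now stable with 2 blocks: {q1,q2,q3,q4} | {q0}.
The equivalence class containing q4 is {q1,q2,q3,q4}, of size 4.

4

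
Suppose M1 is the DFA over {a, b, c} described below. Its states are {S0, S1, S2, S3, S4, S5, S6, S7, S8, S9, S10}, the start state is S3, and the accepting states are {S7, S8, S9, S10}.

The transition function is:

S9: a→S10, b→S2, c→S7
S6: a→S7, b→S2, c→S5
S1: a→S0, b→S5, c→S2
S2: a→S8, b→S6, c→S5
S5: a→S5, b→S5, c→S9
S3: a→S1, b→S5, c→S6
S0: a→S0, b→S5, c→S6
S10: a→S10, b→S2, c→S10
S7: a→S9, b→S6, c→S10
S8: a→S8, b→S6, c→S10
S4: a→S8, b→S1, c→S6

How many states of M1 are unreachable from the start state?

1

No path from S3 leads to S4; the other 10 states are all reachable.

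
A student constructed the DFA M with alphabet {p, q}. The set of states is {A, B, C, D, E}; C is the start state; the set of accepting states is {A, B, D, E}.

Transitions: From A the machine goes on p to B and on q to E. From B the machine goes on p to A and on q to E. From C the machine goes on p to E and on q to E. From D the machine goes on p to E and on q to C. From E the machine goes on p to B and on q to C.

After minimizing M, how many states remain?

Reachable states from the start: {A,B,C,E}. Unreachable: {D} — drop them.
Start with accepting vs non-accepting: {A,B,E} | {C}.
On input q, block {A,B,E} splits into {A,B} and {E}.
Stable partition: {A,B} | {C} | {E} — 3 equivalence classes.

3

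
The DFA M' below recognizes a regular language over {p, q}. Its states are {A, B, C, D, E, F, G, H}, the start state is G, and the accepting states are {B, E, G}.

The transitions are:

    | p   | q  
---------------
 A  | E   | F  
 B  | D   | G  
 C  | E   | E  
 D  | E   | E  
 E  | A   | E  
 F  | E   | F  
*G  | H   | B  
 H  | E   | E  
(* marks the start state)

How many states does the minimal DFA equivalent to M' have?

4

Reachable states from the start: {A,B,D,E,F,G,H}. Unreachable: {C} — drop them.
Start with accepting vs non-accepting: {B,E,G} | {A,D,F,H}.
Refine {A,D,F,H} on symbol q: members go to different blocks, giving {A,F} and {D,H}.
Split {B,E,G} by δ(·,p) → {B,G} and {E}.
Stable partition: {B,G} | {A,F} | {D,H} | {E} — 4 equivalence classes.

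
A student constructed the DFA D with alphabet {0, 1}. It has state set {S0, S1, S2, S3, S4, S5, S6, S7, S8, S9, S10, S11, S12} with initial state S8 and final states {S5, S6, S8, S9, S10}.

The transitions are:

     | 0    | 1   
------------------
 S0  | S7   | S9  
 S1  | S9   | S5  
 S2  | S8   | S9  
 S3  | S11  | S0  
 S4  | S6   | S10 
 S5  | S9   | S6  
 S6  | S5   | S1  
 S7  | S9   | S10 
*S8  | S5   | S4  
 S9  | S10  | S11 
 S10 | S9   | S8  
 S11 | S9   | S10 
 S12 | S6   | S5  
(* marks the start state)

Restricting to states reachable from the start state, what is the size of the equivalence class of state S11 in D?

3

States {S0,S2,S3,S7,S12} cannot be reached from the start state, so discard them.
Initial partition by acceptance: {S5,S6,S8,S9,S10} | {S1,S4,S11}.
Refine {S5,S6,S8,S9,S10} on symbol 1: members go to different blocks, giving {S6,S8,S9} and {S5,S10}.
The partition is now stable with 3 blocks: {S6,S8,S9} | {S1,S4,S11} | {S5,S10}.
State S11 belongs to the block {S1,S4,S11}, which has 3 states.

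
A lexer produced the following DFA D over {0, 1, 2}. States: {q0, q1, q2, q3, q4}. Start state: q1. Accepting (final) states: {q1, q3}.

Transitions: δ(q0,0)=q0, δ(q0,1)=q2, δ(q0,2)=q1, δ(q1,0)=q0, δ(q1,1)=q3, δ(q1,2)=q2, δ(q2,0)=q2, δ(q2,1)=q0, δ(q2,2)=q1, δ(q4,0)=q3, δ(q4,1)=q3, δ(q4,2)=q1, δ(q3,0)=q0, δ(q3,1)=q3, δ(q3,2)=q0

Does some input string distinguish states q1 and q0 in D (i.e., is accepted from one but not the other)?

Yes

Reachable states from the start: {q0,q1,q2,q3}. Unreachable: {q4} — drop them.
Start with accepting vs non-accepting: {q1,q3} | {q0,q2}.
The partition is now stable with 2 blocks: {q1,q3} | {q0,q2}.
q1 and q0 end up in different blocks, so they are distinguishable. For instance, the string 'ε' is accepted from only q1.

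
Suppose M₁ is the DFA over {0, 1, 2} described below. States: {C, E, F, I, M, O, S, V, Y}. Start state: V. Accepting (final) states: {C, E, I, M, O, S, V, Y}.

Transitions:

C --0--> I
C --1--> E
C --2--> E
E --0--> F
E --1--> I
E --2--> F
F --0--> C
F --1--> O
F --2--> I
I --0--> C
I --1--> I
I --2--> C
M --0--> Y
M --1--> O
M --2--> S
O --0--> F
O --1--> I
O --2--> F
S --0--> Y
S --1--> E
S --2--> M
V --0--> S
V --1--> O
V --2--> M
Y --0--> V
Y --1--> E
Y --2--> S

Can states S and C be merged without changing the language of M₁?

P0 = {C,E,I,M,O,S,V,Y} | {F}.
Refine {C,E,I,M,O,S,V,Y} on symbol 0: members go to different blocks, giving {C,I,M,S,V,Y} and {E,O}.
Refine {C,I,M,S,V,Y} on symbol 1: members go to different blocks, giving {C,M,S,V,Y} and {I}.
Split {C,M,S,V,Y} by δ(·,0) → {M,S,V,Y} and {C}.
Stable partition: {M,S,V,Y} | {F} | {E,O} | {I} | {C} — 5 equivalence classes.
S and C end up in different blocks, so they are distinguishable. For instance, the string '20' is accepted from only S.

No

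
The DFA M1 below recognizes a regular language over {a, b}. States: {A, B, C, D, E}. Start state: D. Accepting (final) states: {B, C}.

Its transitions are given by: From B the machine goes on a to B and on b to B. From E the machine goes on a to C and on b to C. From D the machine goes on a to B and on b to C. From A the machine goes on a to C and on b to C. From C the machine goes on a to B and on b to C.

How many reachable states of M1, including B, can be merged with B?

First remove the unreachable states {A,E}; 3 states remain.
P0 = {B,C} | {D}.
Stable partition: {B,C} | {D} — 2 equivalence classes.
State B belongs to the block {B,C}, which has 2 states.

2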